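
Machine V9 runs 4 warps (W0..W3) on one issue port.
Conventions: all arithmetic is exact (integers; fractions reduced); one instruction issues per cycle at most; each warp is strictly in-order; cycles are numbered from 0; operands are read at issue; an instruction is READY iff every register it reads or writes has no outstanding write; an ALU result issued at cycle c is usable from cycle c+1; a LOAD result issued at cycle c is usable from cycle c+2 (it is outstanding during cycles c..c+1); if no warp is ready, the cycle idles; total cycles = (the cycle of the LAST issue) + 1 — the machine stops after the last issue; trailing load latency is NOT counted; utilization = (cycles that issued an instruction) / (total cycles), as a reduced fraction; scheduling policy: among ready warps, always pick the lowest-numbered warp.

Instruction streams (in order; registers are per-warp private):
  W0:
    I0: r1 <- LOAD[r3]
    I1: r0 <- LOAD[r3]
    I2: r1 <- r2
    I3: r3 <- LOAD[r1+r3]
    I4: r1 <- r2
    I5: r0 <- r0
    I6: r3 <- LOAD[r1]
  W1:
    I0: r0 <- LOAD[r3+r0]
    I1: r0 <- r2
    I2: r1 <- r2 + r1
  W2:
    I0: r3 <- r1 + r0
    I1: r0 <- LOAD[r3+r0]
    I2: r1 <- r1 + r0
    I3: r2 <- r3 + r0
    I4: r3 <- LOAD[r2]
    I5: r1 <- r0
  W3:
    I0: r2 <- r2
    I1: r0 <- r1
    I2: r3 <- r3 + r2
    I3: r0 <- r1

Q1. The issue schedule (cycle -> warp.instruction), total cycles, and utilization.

cycle 0: W0.I0
cycle 1: W0.I1
cycle 2: W0.I2
cycle 3: W0.I3
cycle 4: W0.I4
cycle 5: W0.I5
cycle 6: W0.I6
cycle 7: W1.I0
cycle 8: W2.I0
cycle 9: W1.I1
cycle 10: W1.I2
cycle 11: W2.I1
cycle 12: W3.I0
cycle 13: W2.I2
cycle 14: W2.I3
cycle 15: W2.I4
cycle 16: W2.I5
cycle 17: W3.I1
cycle 18: W3.I2
cycle 19: W3.I3

Answer: 20 cycles, utilization 1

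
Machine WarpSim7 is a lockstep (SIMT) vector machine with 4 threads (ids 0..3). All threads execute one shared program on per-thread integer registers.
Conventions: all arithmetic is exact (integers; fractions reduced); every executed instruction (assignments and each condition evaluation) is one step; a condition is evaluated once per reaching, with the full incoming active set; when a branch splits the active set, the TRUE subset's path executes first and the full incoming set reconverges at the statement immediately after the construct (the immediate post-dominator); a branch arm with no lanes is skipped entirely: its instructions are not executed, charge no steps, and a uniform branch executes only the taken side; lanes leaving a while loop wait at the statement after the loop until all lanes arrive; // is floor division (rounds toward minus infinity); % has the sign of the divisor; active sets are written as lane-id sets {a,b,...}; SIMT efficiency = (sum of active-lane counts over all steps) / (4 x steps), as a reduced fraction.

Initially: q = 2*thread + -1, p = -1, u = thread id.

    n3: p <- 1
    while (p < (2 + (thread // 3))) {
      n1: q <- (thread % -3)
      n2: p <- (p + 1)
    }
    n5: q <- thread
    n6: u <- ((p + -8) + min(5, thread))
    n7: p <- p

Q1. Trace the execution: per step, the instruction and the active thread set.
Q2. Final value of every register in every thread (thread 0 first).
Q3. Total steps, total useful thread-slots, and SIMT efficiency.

step 0: p <- 1                       {0,1,2,3}
step 1: eval (p < (2 + (thread // 3))) {0,1,2,3}
step 2: q <- (thread % -3)           {0,1,2,3}
step 3: p <- (p + 1)                 {0,1,2,3}
step 4: eval (p < (2 + (thread // 3))) {0,1,2,3}
step 5: q <- (thread % -3)           {3}
step 6: p <- (p + 1)                 {3}
step 7: eval (p < (2 + (thread // 3))) {3}
step 8: q <- thread                  {0,1,2,3}
step 9: u <- ((p + -8) + min(5, thread)) {0,1,2,3}
step 10: p <- p                       {0,1,2,3}

Answer: 11 steps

q: 0,1,2,3
p: 2,2,2,3
u: -6,-5,-4,-2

steps = 11; useful = 35; efficiency = 35/44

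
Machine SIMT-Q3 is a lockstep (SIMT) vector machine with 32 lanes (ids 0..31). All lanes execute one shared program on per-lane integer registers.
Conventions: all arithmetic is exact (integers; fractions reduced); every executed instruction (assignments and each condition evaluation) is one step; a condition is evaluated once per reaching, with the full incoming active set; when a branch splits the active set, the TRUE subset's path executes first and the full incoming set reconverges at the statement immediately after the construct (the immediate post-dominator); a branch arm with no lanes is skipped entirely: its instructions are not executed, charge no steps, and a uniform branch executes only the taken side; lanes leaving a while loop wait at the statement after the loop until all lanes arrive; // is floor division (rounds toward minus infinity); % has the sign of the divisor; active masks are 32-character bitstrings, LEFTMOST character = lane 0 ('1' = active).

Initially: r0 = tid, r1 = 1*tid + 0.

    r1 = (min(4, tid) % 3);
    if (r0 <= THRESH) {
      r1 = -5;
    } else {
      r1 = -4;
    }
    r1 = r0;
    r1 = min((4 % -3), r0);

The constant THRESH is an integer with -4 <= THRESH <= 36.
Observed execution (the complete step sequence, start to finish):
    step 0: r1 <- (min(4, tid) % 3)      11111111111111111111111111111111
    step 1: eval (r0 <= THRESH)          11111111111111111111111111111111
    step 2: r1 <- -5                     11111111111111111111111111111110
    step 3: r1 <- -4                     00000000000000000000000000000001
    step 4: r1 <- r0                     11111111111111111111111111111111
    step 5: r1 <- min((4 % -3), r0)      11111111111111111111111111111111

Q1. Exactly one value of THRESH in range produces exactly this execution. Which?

Answer: THRESH = 30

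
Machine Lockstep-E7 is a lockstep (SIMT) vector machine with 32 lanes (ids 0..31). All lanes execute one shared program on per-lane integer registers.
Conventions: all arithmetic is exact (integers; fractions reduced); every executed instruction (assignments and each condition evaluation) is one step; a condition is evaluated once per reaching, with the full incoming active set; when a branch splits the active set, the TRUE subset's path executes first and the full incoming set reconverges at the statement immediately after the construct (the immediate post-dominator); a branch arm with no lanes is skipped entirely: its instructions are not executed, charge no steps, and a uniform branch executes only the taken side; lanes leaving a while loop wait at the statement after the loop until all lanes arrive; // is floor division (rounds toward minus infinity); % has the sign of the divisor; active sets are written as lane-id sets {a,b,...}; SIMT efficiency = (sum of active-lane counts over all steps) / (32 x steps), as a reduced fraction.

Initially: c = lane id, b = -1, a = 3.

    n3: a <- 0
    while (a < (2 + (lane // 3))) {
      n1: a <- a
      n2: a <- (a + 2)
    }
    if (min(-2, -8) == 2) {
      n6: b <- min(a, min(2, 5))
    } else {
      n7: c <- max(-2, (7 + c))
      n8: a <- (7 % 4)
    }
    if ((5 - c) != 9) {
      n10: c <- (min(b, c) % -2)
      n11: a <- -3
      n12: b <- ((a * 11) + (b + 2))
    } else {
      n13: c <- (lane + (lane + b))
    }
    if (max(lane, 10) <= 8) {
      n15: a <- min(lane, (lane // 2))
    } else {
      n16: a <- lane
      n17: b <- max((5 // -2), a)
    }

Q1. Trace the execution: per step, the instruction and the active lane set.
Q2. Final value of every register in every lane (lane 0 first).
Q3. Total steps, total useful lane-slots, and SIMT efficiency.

step 0: a <- 0                       {0,1,2,3,4,5,6,7,8,9,10,11,12,13,14,15,16,17,18,19,20,21,22,23,24,25,26,27,28,29,30,31}
step 1: eval (a < (2 + (lane // 3))) {0,1,2,3,4,5,6,7,8,9,10,11,12,13,14,15,16,17,18,19,20,21,22,23,24,25,26,27,28,29,30,31}
step 2: a <- a                       {0,1,2,3,4,5,6,7,8,9,10,11,12,13,14,15,16,17,18,19,20,21,22,23,24,25,26,27,28,29,30,31}
step 3: a <- (a + 2)                 {0,1,2,3,4,5,6,7,8,9,10,11,12,13,14,15,16,17,18,19,20,21,22,23,24,25,26,27,28,29,30,31}
step 4: eval (a < (2 + (lane // 3))) {0,1,2,3,4,5,6,7,8,9,10,11,12,13,14,15,16,17,18,19,20,21,22,23,24,25,26,27,28,29,30,31}
step 5: a <- a                       {3,4,5,6,7,8,9,10,11,12,13,14,15,16,17,18,19,20,21,22,23,24,25,26,27,28,29,30,31}
step 6: a <- (a + 2)                 {3,4,5,6,7,8,9,10,11,12,13,14,15,16,17,18,19,20,21,22,23,24,25,26,27,28,29,30,31}
step 7: eval (a < (2 + (lane // 3))) {3,4,5,6,7,8,9,10,11,12,13,14,15,16,17,18,19,20,21,22,23,24,25,26,27,28,29,30,31}
step 8: a <- a                       {9,10,11,12,13,14,15,16,17,18,19,20,21,22,23,24,25,26,27,28,29,30,31}
step 9: a <- (a + 2)                 {9,10,11,12,13,14,15,16,17,18,19,20,21,22,23,24,25,26,27,28,29,30,31}
step 10: eval (a < (2 + (lane // 3))) {9,10,11,12,13,14,15,16,17,18,19,20,21,22,23,24,25,26,27,28,29,30,31}
step 11: a <- a                       {15,16,17,18,19,20,21,22,23,24,25,26,27,28,29,30,31}
step 12: a <- (a + 2)                 {15,16,17,18,19,20,21,22,23,24,25,26,27,28,29,30,31}
step 13: eval (a < (2 + (lane // 3))) {15,16,17,18,19,20,21,22,23,24,25,26,27,28,29,30,31}
step 14: a <- a                       {21,22,23,24,25,26,27,28,29,30,31}
step 15: a <- (a + 2)                 {21,22,23,24,25,26,27,28,29,30,31}
step 16: eval (a < (2 + (lane // 3))) {21,22,23,24,25,26,27,28,29,30,31}
step 17: a <- a                       {27,28,29,30,31}
step 18: a <- (a + 2)                 {27,28,29,30,31}
step 19: eval (a < (2 + (lane // 3))) {27,28,29,30,31}
step 20: eval (min(-2, -8) == 2)      {0,1,2,3,4,5,6,7,8,9,10,11,12,13,14,15,16,17,18,19,20,21,22,23,24,25,26,27,28,29,30,31}
step 21: c <- max(-2, (7 + c))        {0,1,2,3,4,5,6,7,8,9,10,11,12,13,14,15,16,17,18,19,20,21,22,23,24,25,26,27,28,29,30,31}
step 22: a <- (7 % 4)                 {0,1,2,3,4,5,6,7,8,9,10,11,12,13,14,15,16,17,18,19,20,21,22,23,24,25,26,27,28,29,30,31}
step 23: eval ((5 - c) != 9)          {0,1,2,3,4,5,6,7,8,9,10,11,12,13,14,15,16,17,18,19,20,21,22,23,24,25,26,27,28,29,30,31}
step 24: c <- (min(b, c) % -2)        {0,1,2,3,4,5,6,7,8,9,10,11,12,13,14,15,16,17,18,19,20,21,22,23,24,25,26,27,28,29,30,31}
step 25: a <- -3                      {0,1,2,3,4,5,6,7,8,9,10,11,12,13,14,15,16,17,18,19,20,21,22,23,24,25,26,27,28,29,30,31}
step 26: b <- ((a * 11) + (b + 2))    {0,1,2,3,4,5,6,7,8,9,10,11,12,13,14,15,16,17,18,19,20,21,22,23,24,25,26,27,28,29,30,31}
step 27: eval (max(lane, 10) <= 8)    {0,1,2,3,4,5,6,7,8,9,10,11,12,13,14,15,16,17,18,19,20,21,22,23,24,25,26,27,28,29,30,31}
step 28: a <- lane                    {0,1,2,3,4,5,6,7,8,9,10,11,12,13,14,15,16,17,18,19,20,21,22,23,24,25,26,27,28,29,30,31}
step 29: b <- max((5 // -2), a)       {0,1,2,3,4,5,6,7,8,9,10,11,12,13,14,15,16,17,18,19,20,21,22,23,24,25,26,27,28,29,30,31}

Answer: 30 steps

c: -1,-1,-1,-1,-1,-1,-1,-1,-1,-1,-1,-1,-1,-1,-1,-1,-1,-1,-1,-1,-1,-1,-1,-1,-1,-1,-1,-1,-1,-1,-1,-1
b: 0,1,2,3,4,5,6,7,8,9,10,11,12,13,14,15,16,17,18,19,20,21,22,23,24,25,26,27,28,29,30,31
a: 0,1,2,3,4,5,6,7,8,9,10,11,12,13,14,15,16,17,18,19,20,21,22,23,24,25,26,27,28,29,30,31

steps = 30; useful = 735; efficiency = 735/960 = 49/64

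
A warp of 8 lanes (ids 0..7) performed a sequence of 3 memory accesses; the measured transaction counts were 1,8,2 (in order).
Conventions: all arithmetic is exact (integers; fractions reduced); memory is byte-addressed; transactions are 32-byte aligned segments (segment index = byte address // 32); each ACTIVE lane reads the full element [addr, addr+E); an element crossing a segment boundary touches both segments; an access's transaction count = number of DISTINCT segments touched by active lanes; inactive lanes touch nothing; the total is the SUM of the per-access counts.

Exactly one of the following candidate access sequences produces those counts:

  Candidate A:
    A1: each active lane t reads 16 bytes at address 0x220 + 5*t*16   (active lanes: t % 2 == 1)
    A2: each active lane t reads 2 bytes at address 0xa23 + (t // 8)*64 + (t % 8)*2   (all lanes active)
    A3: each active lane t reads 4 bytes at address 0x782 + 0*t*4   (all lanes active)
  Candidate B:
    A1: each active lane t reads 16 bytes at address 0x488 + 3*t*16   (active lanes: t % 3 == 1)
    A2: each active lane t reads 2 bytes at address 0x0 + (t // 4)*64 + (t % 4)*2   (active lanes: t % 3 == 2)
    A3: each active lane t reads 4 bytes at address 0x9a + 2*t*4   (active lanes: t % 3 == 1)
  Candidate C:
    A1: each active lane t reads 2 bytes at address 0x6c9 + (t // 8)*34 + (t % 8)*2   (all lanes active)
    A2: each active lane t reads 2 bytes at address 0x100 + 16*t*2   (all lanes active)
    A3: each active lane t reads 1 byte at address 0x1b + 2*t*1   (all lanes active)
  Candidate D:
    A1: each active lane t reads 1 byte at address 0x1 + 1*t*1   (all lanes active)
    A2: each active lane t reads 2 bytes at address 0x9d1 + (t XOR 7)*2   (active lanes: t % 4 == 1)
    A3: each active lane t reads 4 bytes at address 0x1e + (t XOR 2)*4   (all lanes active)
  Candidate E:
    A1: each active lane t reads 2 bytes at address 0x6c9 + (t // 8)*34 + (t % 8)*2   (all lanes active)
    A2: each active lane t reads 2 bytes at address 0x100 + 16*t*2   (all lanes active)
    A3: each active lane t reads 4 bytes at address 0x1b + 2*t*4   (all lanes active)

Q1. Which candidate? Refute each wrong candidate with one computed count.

A: A1 gives 4 transactions, not 1
B: A1 gives 5 transactions, not 1
D: A2 gives 1 transaction, not 8
E: A3 gives 3 transactions, not 2
C: all counts match (1,8,2)

Answer: C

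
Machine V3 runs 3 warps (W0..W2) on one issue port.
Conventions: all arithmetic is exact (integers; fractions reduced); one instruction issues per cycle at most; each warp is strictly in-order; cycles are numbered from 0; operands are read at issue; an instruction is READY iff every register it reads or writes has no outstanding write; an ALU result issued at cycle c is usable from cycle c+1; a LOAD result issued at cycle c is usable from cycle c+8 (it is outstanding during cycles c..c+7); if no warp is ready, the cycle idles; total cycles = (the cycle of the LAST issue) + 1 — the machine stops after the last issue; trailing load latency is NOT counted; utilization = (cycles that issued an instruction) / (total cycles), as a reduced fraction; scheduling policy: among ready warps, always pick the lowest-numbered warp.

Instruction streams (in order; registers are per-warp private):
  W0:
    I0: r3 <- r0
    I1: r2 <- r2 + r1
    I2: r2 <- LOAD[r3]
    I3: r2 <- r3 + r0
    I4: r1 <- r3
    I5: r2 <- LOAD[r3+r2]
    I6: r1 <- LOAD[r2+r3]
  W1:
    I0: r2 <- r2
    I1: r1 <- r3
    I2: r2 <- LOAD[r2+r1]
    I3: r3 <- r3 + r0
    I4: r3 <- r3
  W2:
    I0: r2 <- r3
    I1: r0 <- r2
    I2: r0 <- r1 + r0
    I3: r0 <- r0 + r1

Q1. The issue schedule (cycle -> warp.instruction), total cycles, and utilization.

cycle 0: W0.I0
cycle 1: W0.I1
cycle 2: W0.I2
cycle 3: W1.I0
cycle 4: W1.I1
cycle 5: W1.I2
cycle 6: W1.I3
cycle 7: W1.I4
cycle 8: W2.I0
cycle 9: W2.I1
cycle 10: W0.I3
cycle 11: W0.I4
cycle 12: W0.I5
cycle 13: W2.I2
cycle 14: W2.I3
cycle 15: idle
cycle 16: idle
cycle 17: idle
cycle 18: idle
cycle 19: idle
cycle 20: W0.I6

Answer: 21 cycles, utilization 16/21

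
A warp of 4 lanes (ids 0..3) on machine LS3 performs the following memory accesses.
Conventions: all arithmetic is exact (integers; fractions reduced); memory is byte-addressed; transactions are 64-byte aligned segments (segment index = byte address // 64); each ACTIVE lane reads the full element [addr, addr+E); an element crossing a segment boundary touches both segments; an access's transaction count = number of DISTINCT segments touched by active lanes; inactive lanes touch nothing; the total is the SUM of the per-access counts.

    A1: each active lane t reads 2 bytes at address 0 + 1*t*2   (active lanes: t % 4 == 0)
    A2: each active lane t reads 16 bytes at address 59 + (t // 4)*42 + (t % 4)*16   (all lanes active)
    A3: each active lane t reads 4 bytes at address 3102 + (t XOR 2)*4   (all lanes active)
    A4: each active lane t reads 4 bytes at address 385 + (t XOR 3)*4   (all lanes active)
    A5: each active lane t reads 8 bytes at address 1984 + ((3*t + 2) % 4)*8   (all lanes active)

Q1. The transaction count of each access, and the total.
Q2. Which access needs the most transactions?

A1: 1 transaction
A2: 2 transactions
A3: 1 transaction
A4: 1 transaction
A5: 1 transaction

Answer: 1,2,1,1,1; total 6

Answer: A2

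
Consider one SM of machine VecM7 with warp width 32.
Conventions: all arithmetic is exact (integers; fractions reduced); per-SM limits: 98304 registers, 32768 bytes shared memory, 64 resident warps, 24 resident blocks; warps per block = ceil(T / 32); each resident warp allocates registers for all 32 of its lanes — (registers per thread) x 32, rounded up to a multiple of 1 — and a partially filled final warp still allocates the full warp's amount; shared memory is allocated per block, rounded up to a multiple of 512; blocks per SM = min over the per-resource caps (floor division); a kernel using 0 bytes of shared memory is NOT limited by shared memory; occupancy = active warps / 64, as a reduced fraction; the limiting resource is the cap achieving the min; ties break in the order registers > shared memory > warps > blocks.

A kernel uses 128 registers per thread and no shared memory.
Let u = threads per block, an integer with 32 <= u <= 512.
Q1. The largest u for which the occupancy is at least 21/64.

Answer: u = 384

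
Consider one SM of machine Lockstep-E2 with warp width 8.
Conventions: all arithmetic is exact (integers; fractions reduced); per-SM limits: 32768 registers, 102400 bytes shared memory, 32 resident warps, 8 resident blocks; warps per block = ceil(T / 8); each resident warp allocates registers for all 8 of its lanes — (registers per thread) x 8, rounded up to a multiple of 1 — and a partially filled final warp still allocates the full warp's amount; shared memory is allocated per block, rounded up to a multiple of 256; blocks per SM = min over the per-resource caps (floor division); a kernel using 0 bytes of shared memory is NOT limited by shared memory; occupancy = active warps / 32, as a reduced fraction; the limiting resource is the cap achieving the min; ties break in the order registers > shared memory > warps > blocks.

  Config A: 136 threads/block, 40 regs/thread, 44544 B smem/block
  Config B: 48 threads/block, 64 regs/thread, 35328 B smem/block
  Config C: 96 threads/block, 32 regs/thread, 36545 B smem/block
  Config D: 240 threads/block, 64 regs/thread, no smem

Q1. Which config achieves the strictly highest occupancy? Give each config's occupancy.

occupancies: A 17/32, B 3/8, C 3/4, D 15/16

Answer: D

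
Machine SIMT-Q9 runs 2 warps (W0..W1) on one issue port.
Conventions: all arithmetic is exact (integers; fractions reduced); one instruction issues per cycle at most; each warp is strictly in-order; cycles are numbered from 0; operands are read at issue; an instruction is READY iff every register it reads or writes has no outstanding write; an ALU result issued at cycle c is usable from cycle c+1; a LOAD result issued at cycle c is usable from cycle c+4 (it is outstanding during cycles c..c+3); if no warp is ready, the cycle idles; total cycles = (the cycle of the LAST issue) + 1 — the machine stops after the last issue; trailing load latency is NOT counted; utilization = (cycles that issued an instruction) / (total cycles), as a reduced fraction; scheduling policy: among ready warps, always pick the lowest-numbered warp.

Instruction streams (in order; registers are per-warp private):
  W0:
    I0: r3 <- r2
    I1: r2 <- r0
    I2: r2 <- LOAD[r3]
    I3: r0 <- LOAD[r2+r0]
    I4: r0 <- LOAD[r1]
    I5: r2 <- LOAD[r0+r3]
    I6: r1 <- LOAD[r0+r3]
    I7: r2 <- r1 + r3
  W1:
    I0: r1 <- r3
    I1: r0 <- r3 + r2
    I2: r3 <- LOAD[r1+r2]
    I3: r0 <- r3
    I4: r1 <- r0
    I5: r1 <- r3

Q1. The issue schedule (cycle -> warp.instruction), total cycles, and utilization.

cycle 0: W0.I0
cycle 1: W0.I1
cycle 2: W0.I2
cycle 3: W1.I0
cycle 4: W1.I1
cycle 5: W1.I2
cycle 6: W0.I3
cycle 7: idle
cycle 8: idle
cycle 9: W1.I3
cycle 10: W0.I4
cycle 11: W1.I4
cycle 12: W1.I5
cycle 13: idle
cycle 14: W0.I5
cycle 15: W0.I6
cycle 16: idle
cycle 17: idle
cycle 18: idle
cycle 19: W0.I7

Answer: 20 cycles, utilization 7/10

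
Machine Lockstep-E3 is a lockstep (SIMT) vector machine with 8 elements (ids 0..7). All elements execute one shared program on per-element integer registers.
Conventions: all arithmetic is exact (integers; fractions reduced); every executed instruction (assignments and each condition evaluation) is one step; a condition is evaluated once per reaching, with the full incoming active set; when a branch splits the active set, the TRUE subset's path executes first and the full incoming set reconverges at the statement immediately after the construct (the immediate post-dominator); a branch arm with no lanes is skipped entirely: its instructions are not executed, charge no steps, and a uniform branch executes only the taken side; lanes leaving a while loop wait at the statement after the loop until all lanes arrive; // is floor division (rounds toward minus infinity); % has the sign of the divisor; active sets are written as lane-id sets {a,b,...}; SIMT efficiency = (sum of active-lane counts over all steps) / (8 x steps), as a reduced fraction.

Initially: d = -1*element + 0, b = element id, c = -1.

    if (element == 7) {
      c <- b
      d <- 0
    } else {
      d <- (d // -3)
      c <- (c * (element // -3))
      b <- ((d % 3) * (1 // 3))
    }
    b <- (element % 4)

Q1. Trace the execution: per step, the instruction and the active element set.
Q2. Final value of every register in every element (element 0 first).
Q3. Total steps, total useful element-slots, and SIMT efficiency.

step 0: eval (element == 7)          {0,1,2,3,4,5,6,7}
step 1: c <- b                       {7}
step 2: d <- 0                       {7}
step 3: d <- (d // -3)               {0,1,2,3,4,5,6}
step 4: c <- (c * (element // -3))   {0,1,2,3,4,5,6}
step 5: b <- ((d % 3) * (1 // 3))    {0,1,2,3,4,5,6}
step 6: b <- (element % 4)           {0,1,2,3,4,5,6,7}

Answer: 7 steps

d: 0,0,0,1,1,1,2,0
b: 0,1,2,3,0,1,2,3
c: 0,1,1,1,2,2,2,7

steps = 7; useful = 39; efficiency = 39/56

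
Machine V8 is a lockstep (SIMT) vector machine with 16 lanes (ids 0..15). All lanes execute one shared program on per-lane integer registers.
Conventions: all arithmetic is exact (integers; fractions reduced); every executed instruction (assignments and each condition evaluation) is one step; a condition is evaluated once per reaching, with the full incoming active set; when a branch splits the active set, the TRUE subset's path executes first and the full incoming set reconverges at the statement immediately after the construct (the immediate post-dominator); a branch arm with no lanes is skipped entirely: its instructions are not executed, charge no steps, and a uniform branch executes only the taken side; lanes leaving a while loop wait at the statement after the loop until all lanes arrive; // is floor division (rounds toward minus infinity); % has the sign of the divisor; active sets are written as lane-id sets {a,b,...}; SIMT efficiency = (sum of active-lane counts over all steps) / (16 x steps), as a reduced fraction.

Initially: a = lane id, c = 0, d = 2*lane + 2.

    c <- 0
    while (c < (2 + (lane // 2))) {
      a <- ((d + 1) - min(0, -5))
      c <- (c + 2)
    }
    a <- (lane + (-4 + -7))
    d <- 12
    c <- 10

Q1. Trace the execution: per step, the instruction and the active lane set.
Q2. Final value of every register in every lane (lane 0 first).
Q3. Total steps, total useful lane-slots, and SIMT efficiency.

step 0: c <- 0                       {0,1,2,3,4,5,6,7,8,9,10,11,12,13,14,15}
step 1: eval (c < (2 + (lane // 2))) {0,1,2,3,4,5,6,7,8,9,10,11,12,13,14,15}
step 2: a <- ((d + 1) - min(0, -5))  {0,1,2,3,4,5,6,7,8,9,10,11,12,13,14,15}
step 3: c <- (c + 2)                 {0,1,2,3,4,5,6,7,8,9,10,11,12,13,14,15}
step 4: eval (c < (2 + (lane // 2))) {0,1,2,3,4,5,6,7,8,9,10,11,12,13,14,15}
step 5: a <- ((d + 1) - min(0, -5))  {2,3,4,5,6,7,8,9,10,11,12,13,14,15}
step 6: c <- (c + 2)                 {2,3,4,5,6,7,8,9,10,11,12,13,14,15}
step 7: eval (c < (2 + (lane // 2))) {2,3,4,5,6,7,8,9,10,11,12,13,14,15}
step 8: a <- ((d + 1) - min(0, -5))  {6,7,8,9,10,11,12,13,14,15}
step 9: c <- (c + 2)                 {6,7,8,9,10,11,12,13,14,15}
step 10: eval (c < (2 + (lane // 2))) {6,7,8,9,10,11,12,13,14,15}
step 11: a <- ((d + 1) - min(0, -5))  {10,11,12,13,14,15}
step 12: c <- (c + 2)                 {10,11,12,13,14,15}
step 13: eval (c < (2 + (lane // 2))) {10,11,12,13,14,15}
step 14: a <- ((d + 1) - min(0, -5))  {14,15}
step 15: c <- (c + 2)                 {14,15}
step 16: eval (c < (2 + (lane // 2))) {14,15}
step 17: a <- (lane + (-4 + -7))      {0,1,2,3,4,5,6,7,8,9,10,11,12,13,14,15}
step 18: d <- 12                      {0,1,2,3,4,5,6,7,8,9,10,11,12,13,14,15}
step 19: c <- 10                      {0,1,2,3,4,5,6,7,8,9,10,11,12,13,14,15}

Answer: 20 steps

a: -11,-10,-9,-8,-7,-6,-5,-4,-3,-2,-1,0,1,2,3,4
c: 10,10,10,10,10,10,10,10,10,10,10,10,10,10,10,10
d: 12,12,12,12,12,12,12,12,12,12,12,12,12,12,12,12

steps = 20; useful = 224; efficiency = 224/320 = 7/10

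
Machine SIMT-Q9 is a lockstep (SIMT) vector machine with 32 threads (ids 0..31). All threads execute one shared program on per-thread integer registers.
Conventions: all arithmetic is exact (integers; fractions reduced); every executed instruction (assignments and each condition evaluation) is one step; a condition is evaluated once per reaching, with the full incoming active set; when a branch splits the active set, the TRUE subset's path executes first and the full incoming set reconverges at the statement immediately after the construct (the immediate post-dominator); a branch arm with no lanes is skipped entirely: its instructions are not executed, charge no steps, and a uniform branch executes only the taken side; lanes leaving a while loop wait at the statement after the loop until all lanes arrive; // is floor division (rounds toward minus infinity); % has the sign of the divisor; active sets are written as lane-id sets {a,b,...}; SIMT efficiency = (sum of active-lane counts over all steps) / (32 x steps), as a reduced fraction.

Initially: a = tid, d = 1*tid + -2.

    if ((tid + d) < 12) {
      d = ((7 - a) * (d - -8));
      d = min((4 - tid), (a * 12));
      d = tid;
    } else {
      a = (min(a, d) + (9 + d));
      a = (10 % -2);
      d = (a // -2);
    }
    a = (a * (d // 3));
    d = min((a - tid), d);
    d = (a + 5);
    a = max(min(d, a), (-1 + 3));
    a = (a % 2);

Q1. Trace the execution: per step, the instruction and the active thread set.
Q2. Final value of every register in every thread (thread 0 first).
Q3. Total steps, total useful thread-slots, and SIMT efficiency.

step 0: eval ((tid + d) < 12)        {0,1,2,3,4,5,6,7,8,9,10,11,12,13,14,15,16,17,18,19,20,21,22,23,24,25,26,27,28,29,30,31}
step 1: d <- ((7 - a) * (d - -8))    {0,1,2,3,4,5,6}
step 2: d <- min((4 - tid), (a * 12)) {0,1,2,3,4,5,6}
step 3: d <- tid                     {0,1,2,3,4,5,6}
step 4: a <- (min(a, d) + (9 + d))   {7,8,9,10,11,12,13,14,15,16,17,18,19,20,21,22,23,24,25,26,27,28,29,30,31}
step 5: a <- (10 % -2)               {7,8,9,10,11,12,13,14,15,16,17,18,19,20,21,22,23,24,25,26,27,28,29,30,31}
step 6: d <- (a // -2)               {7,8,9,10,11,12,13,14,15,16,17,18,19,20,21,22,23,24,25,26,27,28,29,30,31}
step 7: a <- (a * (d // 3))          {0,1,2,3,4,5,6,7,8,9,10,11,12,13,14,15,16,17,18,19,20,21,22,23,24,25,26,27,28,29,30,31}
step 8: d <- min((a - tid), d)       {0,1,2,3,4,5,6,7,8,9,10,11,12,13,14,15,16,17,18,19,20,21,22,23,24,25,26,27,28,29,30,31}
step 9: d <- (a + 5)                 {0,1,2,3,4,5,6,7,8,9,10,11,12,13,14,15,16,17,18,19,20,21,22,23,24,25,26,27,28,29,30,31}
step 10: a <- max(min(d, a), (-1 + 3)) {0,1,2,3,4,5,6,7,8,9,10,11,12,13,14,15,16,17,18,19,20,21,22,23,24,25,26,27,28,29,30,31}
step 11: a <- (a % 2)                 {0,1,2,3,4,5,6,7,8,9,10,11,12,13,14,15,16,17,18,19,20,21,22,23,24,25,26,27,28,29,30,31}

Answer: 12 steps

a: 0,0,0,1,0,1,0,0,0,0,0,0,0,0,0,0,0,0,0,0,0,0,0,0,0,0,0,0,0,0,0,0
d: 5,5,5,8,9,10,17,5,5,5,5,5,5,5,5,5,5,5,5,5,5,5,5,5,5,5,5,5,5,5,5,5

steps = 12; useful = 288; efficiency = 288/384 = 3/4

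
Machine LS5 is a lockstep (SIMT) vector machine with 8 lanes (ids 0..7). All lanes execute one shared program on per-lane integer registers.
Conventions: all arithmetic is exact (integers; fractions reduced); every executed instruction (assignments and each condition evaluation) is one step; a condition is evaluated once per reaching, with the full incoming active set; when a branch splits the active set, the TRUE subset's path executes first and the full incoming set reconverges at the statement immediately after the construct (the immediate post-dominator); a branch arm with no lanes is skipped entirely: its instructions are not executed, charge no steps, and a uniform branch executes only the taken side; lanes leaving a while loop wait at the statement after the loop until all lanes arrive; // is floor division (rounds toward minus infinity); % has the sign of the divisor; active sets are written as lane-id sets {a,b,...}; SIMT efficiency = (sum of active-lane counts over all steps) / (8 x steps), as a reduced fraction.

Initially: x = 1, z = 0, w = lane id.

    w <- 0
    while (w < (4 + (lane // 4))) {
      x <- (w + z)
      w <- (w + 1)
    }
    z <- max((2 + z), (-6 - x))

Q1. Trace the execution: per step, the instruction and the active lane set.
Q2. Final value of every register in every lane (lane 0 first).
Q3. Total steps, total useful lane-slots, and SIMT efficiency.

step 0: w <- 0                       {0,1,2,3,4,5,6,7}
step 1: eval (w < (4 + (lane // 4))) {0,1,2,3,4,5,6,7}
step 2: x <- (w + z)                 {0,1,2,3,4,5,6,7}
step 3: w <- (w + 1)                 {0,1,2,3,4,5,6,7}
step 4: eval (w < (4 + (lane // 4))) {0,1,2,3,4,5,6,7}
step 5: x <- (w + z)                 {0,1,2,3,4,5,6,7}
step 6: w <- (w + 1)                 {0,1,2,3,4,5,6,7}
step 7: eval (w < (4 + (lane // 4))) {0,1,2,3,4,5,6,7}
step 8: x <- (w + z)                 {0,1,2,3,4,5,6,7}
step 9: w <- (w + 1)                 {0,1,2,3,4,5,6,7}
step 10: eval (w < (4 + (lane // 4))) {0,1,2,3,4,5,6,7}
step 11: x <- (w + z)                 {0,1,2,3,4,5,6,7}
step 12: w <- (w + 1)                 {0,1,2,3,4,5,6,7}
step 13: eval (w < (4 + (lane // 4))) {0,1,2,3,4,5,6,7}
step 14: x <- (w + z)                 {4,5,6,7}
step 15: w <- (w + 1)                 {4,5,6,7}
step 16: eval (w < (4 + (lane // 4))) {4,5,6,7}
step 17: z <- max((2 + z), (-6 - x))  {0,1,2,3,4,5,6,7}

Answer: 18 steps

x: 3,3,3,3,4,4,4,4
z: 2,2,2,2,2,2,2,2
w: 4,4,4,4,5,5,5,5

steps = 18; useful = 132; efficiency = 132/144 = 11/12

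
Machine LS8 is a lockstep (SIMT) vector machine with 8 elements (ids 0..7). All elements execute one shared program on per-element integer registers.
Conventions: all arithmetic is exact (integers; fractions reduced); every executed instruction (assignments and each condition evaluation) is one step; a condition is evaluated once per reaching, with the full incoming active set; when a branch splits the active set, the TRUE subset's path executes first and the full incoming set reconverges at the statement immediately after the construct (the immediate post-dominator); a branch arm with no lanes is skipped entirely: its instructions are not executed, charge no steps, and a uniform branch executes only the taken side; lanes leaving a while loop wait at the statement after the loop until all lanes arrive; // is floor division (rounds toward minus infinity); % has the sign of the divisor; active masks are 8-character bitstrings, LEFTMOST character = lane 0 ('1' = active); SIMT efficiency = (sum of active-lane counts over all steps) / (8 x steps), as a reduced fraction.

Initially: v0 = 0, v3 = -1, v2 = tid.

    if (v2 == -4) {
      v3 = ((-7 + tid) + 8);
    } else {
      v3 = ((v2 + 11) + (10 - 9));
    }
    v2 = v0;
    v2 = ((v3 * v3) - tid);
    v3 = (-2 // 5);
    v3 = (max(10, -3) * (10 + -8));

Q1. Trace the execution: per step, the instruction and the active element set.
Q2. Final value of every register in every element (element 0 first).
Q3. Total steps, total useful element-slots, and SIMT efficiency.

step 0: eval (v2 == -4)              11111111
step 1: v3 <- ((v2 + 11) + (10 - 9)) 11111111
step 2: v2 <- v0                     11111111
step 3: v2 <- ((v3 * v3) - tid)      11111111
step 4: v3 <- (-2 // 5)              11111111
step 5: v3 <- (max(10, -3) * (10 + -8)) 11111111

Answer: 6 steps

v0: 0,0,0,0,0,0,0,0
v3: 20,20,20,20,20,20,20,20
v2: 144,168,194,222,252,284,318,354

steps = 6; useful = 48; efficiency = 48/48 = 1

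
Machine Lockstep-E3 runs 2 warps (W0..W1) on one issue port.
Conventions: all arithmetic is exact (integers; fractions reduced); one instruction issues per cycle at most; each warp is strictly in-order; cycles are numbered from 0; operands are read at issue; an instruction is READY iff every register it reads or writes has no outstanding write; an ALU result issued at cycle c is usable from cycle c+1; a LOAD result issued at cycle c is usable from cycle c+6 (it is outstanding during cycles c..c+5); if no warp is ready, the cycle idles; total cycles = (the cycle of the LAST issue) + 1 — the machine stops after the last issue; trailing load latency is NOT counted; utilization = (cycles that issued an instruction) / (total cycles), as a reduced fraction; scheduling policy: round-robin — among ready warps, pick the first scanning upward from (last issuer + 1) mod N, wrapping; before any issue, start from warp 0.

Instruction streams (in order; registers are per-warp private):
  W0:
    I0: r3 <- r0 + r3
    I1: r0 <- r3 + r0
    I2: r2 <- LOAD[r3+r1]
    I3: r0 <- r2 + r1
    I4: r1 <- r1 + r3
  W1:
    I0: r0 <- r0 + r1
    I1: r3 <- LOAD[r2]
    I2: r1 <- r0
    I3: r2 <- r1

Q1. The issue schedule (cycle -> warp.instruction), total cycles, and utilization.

cycle 0: W0.I0
cycle 1: W1.I0
cycle 2: W0.I1
cycle 3: W1.I1
cycle 4: W0.I2
cycle 5: W1.I2
cycle 6: W1.I3
cycle 7: idle
cycle 8: idle
cycle 9: idle
cycle 10: W0.I3
cycle 11: W0.I4

Answer: 12 cycles, utilization 3/4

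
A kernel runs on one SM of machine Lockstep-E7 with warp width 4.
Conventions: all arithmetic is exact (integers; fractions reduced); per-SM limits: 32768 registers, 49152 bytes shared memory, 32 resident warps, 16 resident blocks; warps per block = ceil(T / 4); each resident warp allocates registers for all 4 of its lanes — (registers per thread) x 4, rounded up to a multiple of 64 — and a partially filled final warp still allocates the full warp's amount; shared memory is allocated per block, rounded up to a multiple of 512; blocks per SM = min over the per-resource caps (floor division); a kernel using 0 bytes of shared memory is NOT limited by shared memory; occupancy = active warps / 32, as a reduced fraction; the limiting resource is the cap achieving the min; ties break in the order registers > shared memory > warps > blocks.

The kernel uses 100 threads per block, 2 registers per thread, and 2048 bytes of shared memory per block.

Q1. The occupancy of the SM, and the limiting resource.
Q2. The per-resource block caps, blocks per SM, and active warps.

Answer: occupancy 25/32, limited by warps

registers: 20 blocks
shared memory: 24 blocks
warps: 1 block
blocks: 16 blocks

Answer: 1 block, 25 active warps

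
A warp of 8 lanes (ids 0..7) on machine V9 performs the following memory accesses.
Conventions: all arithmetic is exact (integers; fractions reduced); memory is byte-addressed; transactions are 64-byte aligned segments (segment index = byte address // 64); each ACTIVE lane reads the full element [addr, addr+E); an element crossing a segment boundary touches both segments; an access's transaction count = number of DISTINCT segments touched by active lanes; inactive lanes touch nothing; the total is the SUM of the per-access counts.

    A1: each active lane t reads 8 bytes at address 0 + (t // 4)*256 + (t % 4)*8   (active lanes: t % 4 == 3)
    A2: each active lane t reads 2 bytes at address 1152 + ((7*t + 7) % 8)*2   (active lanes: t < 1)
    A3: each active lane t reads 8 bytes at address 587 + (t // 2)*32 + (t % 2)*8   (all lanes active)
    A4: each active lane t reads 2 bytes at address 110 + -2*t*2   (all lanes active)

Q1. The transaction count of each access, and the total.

A1: 2 transactions
A2: 1 transaction
A3: 2 transactions
A4: 1 transaction

Answer: 2,1,2,1; total 6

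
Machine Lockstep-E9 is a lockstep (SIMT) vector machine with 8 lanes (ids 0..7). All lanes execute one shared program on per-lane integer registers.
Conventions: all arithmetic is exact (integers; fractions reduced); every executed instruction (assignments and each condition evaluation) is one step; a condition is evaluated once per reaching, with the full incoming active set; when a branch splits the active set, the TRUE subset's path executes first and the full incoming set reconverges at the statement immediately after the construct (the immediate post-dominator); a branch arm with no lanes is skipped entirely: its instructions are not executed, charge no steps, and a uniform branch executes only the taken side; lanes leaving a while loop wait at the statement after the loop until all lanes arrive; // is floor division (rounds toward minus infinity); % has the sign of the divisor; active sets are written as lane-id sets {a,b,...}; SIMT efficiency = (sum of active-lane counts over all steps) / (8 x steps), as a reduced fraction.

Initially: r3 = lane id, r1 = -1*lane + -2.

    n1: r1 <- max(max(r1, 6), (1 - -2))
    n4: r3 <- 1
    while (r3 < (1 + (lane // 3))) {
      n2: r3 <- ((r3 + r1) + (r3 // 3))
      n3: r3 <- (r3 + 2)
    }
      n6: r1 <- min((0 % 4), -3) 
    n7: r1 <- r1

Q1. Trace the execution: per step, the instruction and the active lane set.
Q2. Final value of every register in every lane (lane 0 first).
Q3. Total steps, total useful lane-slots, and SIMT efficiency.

step 0: r1 <- max(max(r1, 6), (1 - -2)) {0,1,2,3,4,5,6,7}
step 1: r3 <- 1                      {0,1,2,3,4,5,6,7}
step 2: eval (r3 < (1 + (lane // 3))) {0,1,2,3,4,5,6,7}
step 3: r3 <- ((r3 + r1) + (r3 // 3)) {3,4,5,6,7}
step 4: r3 <- (r3 + 2)               {3,4,5,6,7}
step 5: eval (r3 < (1 + (lane // 3))) {3,4,5,6,7}
step 6: r1 <- min((0 % 4), -3)       {0,1,2,3,4,5,6,7}
step 7: r1 <- r1                     {0,1,2,3,4,5,6,7}

Answer: 8 steps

r3: 1,1,1,9,9,9,9,9
r1: -3,-3,-3,-3,-3,-3,-3,-3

steps = 8; useful = 55; efficiency = 55/64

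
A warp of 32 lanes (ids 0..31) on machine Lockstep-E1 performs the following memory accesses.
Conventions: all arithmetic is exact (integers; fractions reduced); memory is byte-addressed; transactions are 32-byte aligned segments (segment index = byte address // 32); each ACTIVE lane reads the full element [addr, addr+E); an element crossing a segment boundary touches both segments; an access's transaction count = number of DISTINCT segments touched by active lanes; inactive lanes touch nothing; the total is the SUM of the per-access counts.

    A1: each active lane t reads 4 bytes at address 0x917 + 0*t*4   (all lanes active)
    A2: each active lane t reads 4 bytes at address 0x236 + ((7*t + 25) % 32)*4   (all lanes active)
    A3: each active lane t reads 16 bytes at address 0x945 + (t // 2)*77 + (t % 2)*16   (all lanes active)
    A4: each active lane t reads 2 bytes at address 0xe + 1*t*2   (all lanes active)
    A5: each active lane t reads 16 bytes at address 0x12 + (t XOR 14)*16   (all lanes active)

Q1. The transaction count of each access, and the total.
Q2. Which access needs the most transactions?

A1: 1 transaction
A2: 5 transactions
A3: 31 transactions
A4: 3 transactions
A5: 17 transactions

Answer: 1,5,31,3,17; total 57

Answer: A3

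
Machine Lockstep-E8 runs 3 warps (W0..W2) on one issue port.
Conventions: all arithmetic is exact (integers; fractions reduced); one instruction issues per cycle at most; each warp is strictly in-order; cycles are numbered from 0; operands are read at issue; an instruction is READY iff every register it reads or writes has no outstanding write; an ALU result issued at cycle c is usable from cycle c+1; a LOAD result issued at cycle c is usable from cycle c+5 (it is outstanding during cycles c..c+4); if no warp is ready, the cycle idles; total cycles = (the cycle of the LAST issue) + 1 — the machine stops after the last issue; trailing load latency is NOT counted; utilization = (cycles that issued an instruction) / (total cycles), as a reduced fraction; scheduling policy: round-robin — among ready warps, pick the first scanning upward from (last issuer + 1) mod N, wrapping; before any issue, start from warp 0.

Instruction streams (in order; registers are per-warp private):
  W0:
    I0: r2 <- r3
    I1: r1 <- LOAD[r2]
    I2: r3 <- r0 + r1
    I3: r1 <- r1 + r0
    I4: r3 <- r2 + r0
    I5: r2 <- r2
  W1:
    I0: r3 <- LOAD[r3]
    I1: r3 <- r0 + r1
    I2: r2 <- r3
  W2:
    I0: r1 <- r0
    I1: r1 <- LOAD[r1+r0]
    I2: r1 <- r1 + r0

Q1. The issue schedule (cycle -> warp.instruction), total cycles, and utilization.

cycle 0: W0.I0
cycle 1: W1.I0
cycle 2: W2.I0
cycle 3: W0.I1
cycle 4: W2.I1
cycle 5: idle
cycle 6: W1.I1
cycle 7: W1.I2
cycle 8: W0.I2
cycle 9: W2.I2
cycle 10: W0.I3
cycle 11: W0.I4
cycle 12: W0.I5

Answer: 13 cycles, utilization 12/13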